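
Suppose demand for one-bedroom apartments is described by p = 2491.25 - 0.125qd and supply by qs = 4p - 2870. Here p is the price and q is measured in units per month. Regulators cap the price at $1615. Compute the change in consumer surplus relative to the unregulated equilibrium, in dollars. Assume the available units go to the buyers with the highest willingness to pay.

Rearranging demand gives qd = 19930 - 8p. Setting quantity demanded equal to quantity supplied, 19930 - 8p = 4p - 2870, gives p* = 1900 and q* = 4730.
The ceiling of 1615 is below the equilibrium price 1900, so it binds.
At p = 1615: qd = 19930 - 8·1615 = 7010 and qs = 4·1615 - 2870 = 3590.
Consumer surplus without the control is ½ · (2491.25 - 1900) · 4730 = 1398306.25.
With the ceiling, 3590 units are sold at 1615 (assume they go to the highest-value buyers). The demand price at q = 3590 is 2042.5, so CS = ½ · [(2491.25 - 1615) + (2042.5 - 1615)] · 3590 = 2340231.25.
Change in consumer surplus = 2340231.25 - 1398306.25 = 941925.

941925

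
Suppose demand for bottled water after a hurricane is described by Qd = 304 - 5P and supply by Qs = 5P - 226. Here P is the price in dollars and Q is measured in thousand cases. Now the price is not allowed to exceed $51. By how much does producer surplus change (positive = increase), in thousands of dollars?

In a free market, 304 - 5P = 5P - 226 gives the equilibrium P* = 53, Q* = 39.
The ceiling of 51 is below the equilibrium price 53, so it binds.
At P = 51: Qd = 304 - 5·51 = 49 and Qs = 5·51 - 226 = 29.
Producer surplus without the control is ½ · (53 - 45.2) · 39 = 152.1.
With the ceiling, producers sell 29 units at 51, so PS = ½ · (51 - 45.2) · 29 = 84.1.
Change in producer surplus = 84.1 - 152.1 = -68.

-68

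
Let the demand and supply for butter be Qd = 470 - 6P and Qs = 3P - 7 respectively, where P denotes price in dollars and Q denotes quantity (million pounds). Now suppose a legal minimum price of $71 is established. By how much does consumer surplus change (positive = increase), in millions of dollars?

-1764

Setting quantity demanded equal to quantity supplied, 470 - 6P = 3P - 7, gives P* = 53 and Q* = 152.
Because the floor (71) lies above the market-clearing price, it is binding.
At P = 71: Qd = 470 - 6·71 = 44 and Qs = 3·71 - 7 = 206.
Consumer surplus without the control is ½ · (235/3 - 53) · 152 = 5776/3.
With the floor, consumers buy 44 units at 71, so CS = ½ · (235/3 - 71) · 44 = 484/3.
Change in consumer surplus = 484/3 - 5776/3 = -1764.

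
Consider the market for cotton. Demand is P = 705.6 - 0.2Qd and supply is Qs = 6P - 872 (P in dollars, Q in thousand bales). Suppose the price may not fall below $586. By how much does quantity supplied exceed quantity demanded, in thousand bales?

Rearranging demand gives Qd = 3528 - 5P. Setting quantity demanded equal to quantity supplied, 3528 - 5P = 6P - 872, gives P* = 400 and Q* = 1528.
Because the floor (586) lies above the market-clearing price, it is binding.
At P = 586: Qd = 3528 - 5·586 = 598 and Qs = 6·586 - 872 = 2644.
Surplus = Qs - Qd = 2644 - 598 = 2046.

2046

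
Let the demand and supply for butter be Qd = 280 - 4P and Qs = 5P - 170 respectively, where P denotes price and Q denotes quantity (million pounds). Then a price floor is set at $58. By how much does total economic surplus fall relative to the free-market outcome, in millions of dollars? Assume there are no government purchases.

Equilibrium: 280 - 4P = 5P - 170, so 450 = 9P and P* = 50, Q* = 80.
Because the floor (58) lies above the market-clearing price, it is binding.
At P = 58: Qd = 280 - 4·58 = 48 and Qs = 5·58 - 170 = 120.
Quantity traded falls to 48. At Q = 48 the demand price is (280 - 48)/4 = 58 and the supply price is (170 + 48)/5 = 43.6.
Deadweight loss = ½ · (58 - 43.6) · (80 - 48) = ½ · 14.4 · 32 = 230.4.

230.4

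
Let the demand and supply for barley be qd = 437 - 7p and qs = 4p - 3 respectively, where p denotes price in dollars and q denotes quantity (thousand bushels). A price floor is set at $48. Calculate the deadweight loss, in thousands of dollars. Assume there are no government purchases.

Equilibrium: 437 - 7p = 4p - 3, so 440 = 11p and p* = 40, q* = 157.
Since 48 > 40, the floor is binding.
At p = 48: qd = 437 - 7·48 = 101 and qs = 4·48 - 3 = 189.
Quantity traded falls to 101. At q = 101 the demand price is (437 - 101)/7 = 48 and the supply price is (3 + 101)/4 = 26.
Deadweight loss = ½ · (48 - 26) · (157 - 101) = ½ · 22 · 56 = 616.

616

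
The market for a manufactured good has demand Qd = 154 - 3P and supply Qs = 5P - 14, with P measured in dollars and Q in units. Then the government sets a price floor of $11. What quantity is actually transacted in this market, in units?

Without the control the market clears where 154 - 3P = 5P - 14, i.e. P* = 21 and Q* = 91.
Since 11 is below P* = 21, the floor does not bind and the free-market outcome prevails.

91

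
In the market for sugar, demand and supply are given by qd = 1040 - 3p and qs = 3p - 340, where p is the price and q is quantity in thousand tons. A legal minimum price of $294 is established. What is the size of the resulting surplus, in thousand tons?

384

Without the control the market clears where 1040 - 3p = 3p - 340, i.e. p* = 230 and q* = 350.
Since 294 > 230, the floor is binding.
At p = 294: qd = 1040 - 3·294 = 158 and qs = 3·294 - 340 = 542.
Surplus = qs - qd = 542 - 158 = 384.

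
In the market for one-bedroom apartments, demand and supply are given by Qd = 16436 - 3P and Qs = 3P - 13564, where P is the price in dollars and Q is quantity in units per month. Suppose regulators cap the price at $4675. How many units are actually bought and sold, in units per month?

461

In a free market, 16436 - 3P = 3P - 13564 gives the equilibrium P* = 5000, Q* = 1436.
The ceiling of 4675 is below the equilibrium price 5000, so it binds.
At P = 4675: Qd = 16436 - 3·4675 = 2411 and Qs = 3·4675 - 13564 = 461.
The quantity actually transacted is the short side, supply: 461.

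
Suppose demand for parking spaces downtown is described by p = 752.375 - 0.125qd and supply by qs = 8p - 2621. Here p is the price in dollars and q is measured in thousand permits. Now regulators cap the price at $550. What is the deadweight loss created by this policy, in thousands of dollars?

Rearranging demand gives qd = 6019 - 8p. In a free market, 6019 - 8p = 8p - 2621 gives the equilibrium p* = 540, q* = 1699.
The ceiling of 550 is above the equilibrium price 540, so it is not binding; the market clears at p* = 540, q* = 1699.
Since the control does not bind, no trades are prevented and deadweight loss is zero.

0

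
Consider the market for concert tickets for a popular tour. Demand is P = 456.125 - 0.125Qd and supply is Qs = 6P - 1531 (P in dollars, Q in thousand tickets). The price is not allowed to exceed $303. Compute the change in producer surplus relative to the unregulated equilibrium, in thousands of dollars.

Rearranging demand gives Qd = 3649 - 8P. In a free market, 3649 - 8P = 6P - 1531 gives the equilibrium P* = 370, Q* = 689.
Because the ceiling (303) lies below the market-clearing price, it is binding.
At P = 303: Qd = 3649 - 8·303 = 1225 and Qs = 6·303 - 1531 = 287.
Producer surplus without the control is ½ · (370 - 1531/6) · 689 = 474721/12.
With the ceiling, producers sell 287 units at 303, so PS = ½ · (303 - 1531/6) · 287 = 82369/12.
Change in producer surplus = 82369/12 - 474721/12 = -32696.

-32696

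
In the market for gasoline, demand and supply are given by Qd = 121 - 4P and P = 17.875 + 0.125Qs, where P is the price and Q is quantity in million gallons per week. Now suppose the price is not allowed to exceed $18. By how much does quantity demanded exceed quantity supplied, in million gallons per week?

48

Rearranging supply gives Qs = 8P - 143. Setting quantity demanded equal to quantity supplied, 121 - 4P = 8P - 143, gives P* = 22 and Q* = 33.
The ceiling of 18 is below the equilibrium price 22, so it binds.
At P = 18: Qd = 121 - 4·18 = 49 and Qs = 8·18 - 143 = 1.
Shortage = Qd - Qs = 49 - 1 = 48.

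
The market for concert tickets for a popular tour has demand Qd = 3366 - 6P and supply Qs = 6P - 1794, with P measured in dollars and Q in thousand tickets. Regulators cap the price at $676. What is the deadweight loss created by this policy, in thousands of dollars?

0

Without the control the market clears where 3366 - 6P = 6P - 1794, i.e. P* = 430 and Q* = 786.
The ceiling of 676 is above the equilibrium price 430, so it is not binding; the market clears at P* = 430, Q* = 786.
Since the control does not bind, no trades are prevented and deadweight loss is zero.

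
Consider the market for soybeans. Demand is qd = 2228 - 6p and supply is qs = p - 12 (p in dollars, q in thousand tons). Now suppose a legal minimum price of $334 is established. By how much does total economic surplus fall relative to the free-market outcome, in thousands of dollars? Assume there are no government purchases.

4116

Setting quantity demanded equal to quantity supplied, 2228 - 6p = p - 12, gives p* = 320 and q* = 308.
The floor of 334 is above the equilibrium price 320, so it binds.
At p = 334: qd = 2228 - 6·334 = 224 and qs = 334 - 12 = 322.
Quantity traded falls to 224. At q = 224 the demand price is (2228 - 224)/6 = 334 and the supply price is 12 + 224 = 236.
Deadweight loss = ½ · (334 - 236) · (308 - 224) = ½ · 98 · 84 = 4116.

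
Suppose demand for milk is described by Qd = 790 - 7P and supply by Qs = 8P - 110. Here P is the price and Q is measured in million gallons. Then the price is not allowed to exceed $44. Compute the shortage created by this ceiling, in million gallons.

240

Without the control the market clears where 790 - 7P = 8P - 110, i.e. P* = 60 and Q* = 370.
Since 44 < 60, the ceiling is binding.
At P = 44: Qd = 790 - 7·44 = 482 and Qs = 8·44 - 110 = 242.
Shortage = Qd - Qs = 482 - 242 = 240.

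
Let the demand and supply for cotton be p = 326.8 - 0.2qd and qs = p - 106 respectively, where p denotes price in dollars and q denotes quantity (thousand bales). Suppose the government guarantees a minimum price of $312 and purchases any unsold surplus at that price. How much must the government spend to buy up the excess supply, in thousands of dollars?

41184

Rearranging demand gives qd = 1634 - 5p. In a free market, 1634 - 5p = p - 106 gives the equilibrium p* = 290, q* = 184.
The floor of 312 is above the equilibrium price 290, so it binds.
At p = 312: qd = 1634 - 5·312 = 74 and qs = 312 - 106 = 206.
Surplus = qs - qd = 132.
Government expenditure = surplus × support price = 132 × 312 = 41184.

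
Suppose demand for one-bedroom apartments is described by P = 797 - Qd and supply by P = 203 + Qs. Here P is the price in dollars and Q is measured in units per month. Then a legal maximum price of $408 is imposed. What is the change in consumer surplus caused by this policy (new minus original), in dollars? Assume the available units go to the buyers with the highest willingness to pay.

14628

Rearranging demand gives Qd = 797 - P; rearranging supply gives Qs = P - 203. Without the control the market clears where 797 - P = P - 203, i.e. P* = 500 and Q* = 297.
The ceiling of 408 is below the equilibrium price 500, so it binds.
At P = 408: Qd = 797 - 408 = 389 and Qs = 408 - 203 = 205.
Consumer surplus without the control is ½ · (797 - 500) · 297 = 44104.5.
With the ceiling, 205 units are sold at 408 (assume they go to the highest-value buyers). The demand price at Q = 205 is 592, so CS = ½ · [(797 - 408) + (592 - 408)] · 205 = 58732.5.
Change in consumer surplus = 58732.5 - 44104.5 = 14628.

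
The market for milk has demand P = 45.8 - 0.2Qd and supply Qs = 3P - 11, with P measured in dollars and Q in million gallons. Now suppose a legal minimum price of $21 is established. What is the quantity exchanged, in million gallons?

79

Rearranging demand gives Qd = 229 - 5P. In a free market, 229 - 5P = 3P - 11 gives the equilibrium P* = 30, Q* = 79.
Since 21 is below P* = 30, the floor does not bind and the free-market outcome prevails.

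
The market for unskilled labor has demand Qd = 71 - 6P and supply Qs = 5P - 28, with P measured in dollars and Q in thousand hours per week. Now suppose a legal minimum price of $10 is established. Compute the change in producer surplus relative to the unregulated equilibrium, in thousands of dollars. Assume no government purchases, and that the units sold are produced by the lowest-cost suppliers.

7.4

Equilibrium: 71 - 6P = 5P - 28, so 99 = 11P and P* = 9, Q* = 17.
The floor of 10 is above the equilibrium price 9, so it binds.
At P = 10: Qd = 71 - 6·10 = 11 and Qs = 5·10 - 28 = 22.
Producer surplus without the control is ½ · (9 - 5.6) · 17 = 28.9.
With the floor, 11 units are sold at 10. The supply price at Q = 11 is 7.8, so PS = ½ · [(10 - 5.6) + (10 - 7.8)] · 11 = 36.3.
Change in producer surplus = 36.3 - 28.9 = 7.4.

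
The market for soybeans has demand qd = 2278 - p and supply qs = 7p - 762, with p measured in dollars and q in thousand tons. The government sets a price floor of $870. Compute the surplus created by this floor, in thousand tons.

In a free market, 2278 - p = 7p - 762 gives the equilibrium p* = 380, q* = 1898.
The floor of 870 is above the equilibrium price 380, so it binds.
At p = 870: qd = 2278 - 870 = 1408 and qs = 7·870 - 762 = 5328.
Surplus = qs - qd = 5328 - 1408 = 3920.

3920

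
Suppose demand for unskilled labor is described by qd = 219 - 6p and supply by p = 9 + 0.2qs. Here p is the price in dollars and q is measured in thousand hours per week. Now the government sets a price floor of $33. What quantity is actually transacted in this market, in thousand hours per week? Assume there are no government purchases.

Rearranging supply gives qs = 5p - 45. Setting quantity demanded equal to quantity supplied, 219 - 6p = 5p - 45, gives p* = 24 and q* = 75.
Since 33 > 24, the floor is binding.
At p = 33: qd = 219 - 6·33 = 21 and qs = 5·33 - 45 = 120.
The quantity actually transacted is the short side, demand: 21.

21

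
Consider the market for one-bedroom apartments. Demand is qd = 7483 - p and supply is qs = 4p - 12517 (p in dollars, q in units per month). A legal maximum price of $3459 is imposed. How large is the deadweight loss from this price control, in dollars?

Without the control the market clears where 7483 - p = 4p - 12517, i.e. p* = 4000 and q* = 3483.
The ceiling of 3459 is below the equilibrium price 4000, so it binds.
At p = 3459: qd = 7483 - 3459 = 4024 and qs = 4·3459 - 12517 = 1319.
Quantity traded falls to 1319. At q = 1319 the demand price is 7483 - 1319 = 6164 and the supply price is (12517 + 1319)/4 = 3459.
Deadweight loss = ½ · (6164 - 3459) · (3483 - 1319) = ½ · 2705 · 2164 = 2926810.

2926810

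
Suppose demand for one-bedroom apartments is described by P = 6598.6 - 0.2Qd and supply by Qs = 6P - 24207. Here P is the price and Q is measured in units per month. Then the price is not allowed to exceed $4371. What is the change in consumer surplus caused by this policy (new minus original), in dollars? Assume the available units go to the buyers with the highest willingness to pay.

Rearranging demand gives Qd = 32993 - 5P. Setting quantity demanded equal to quantity supplied, 32993 - 5P = 6P - 24207, gives P* = 5200 and Q* = 6993.
Since 4371 < 5200, the ceiling is binding.
At P = 4371: Qd = 32993 - 5·4371 = 11138 and Qs = 6·4371 - 24207 = 2019.
Consumer surplus without the control is ½ · (6598.6 - 5200) · 6993 = 4890204.9.
With the ceiling, 2019 units are sold at 4371 (assume they go to the highest-value buyers). The demand price at Q = 2019 is 6194.8, so CS = ½ · [(6598.6 - 4371) + (6194.8 - 4371)] · 2019 = 4089888.3.
Change in consumer surplus = 4089888.3 - 4890204.9 = -800316.6.

-800316.6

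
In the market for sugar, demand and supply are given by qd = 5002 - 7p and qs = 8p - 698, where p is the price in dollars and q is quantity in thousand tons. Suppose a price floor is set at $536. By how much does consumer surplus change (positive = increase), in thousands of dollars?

Setting quantity demanded equal to quantity supplied, 5002 - 7p = 8p - 698, gives p* = 380 and q* = 2342.
Since 536 > 380, the floor is binding.
At p = 536: qd = 5002 - 7·536 = 1250 and qs = 8·536 - 698 = 3590.
Consumer surplus without the control is ½ · (5002/7 - 380) · 2342 = 2742482/7.
With the floor, consumers buy 1250 units at 536, so CS = ½ · (5002/7 - 536) · 1250 = 781250/7.
Change in consumer surplus = 781250/7 - 2742482/7 = -280176.

-280176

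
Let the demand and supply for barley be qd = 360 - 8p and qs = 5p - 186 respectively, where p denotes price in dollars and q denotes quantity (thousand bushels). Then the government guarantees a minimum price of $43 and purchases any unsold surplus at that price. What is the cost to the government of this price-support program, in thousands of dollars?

559

Without the control the market clears where 360 - 8p = 5p - 186, i.e. p* = 42 and q* = 24.
The floor of 43 is above the equilibrium price 42, so it binds.
At p = 43: qd = 360 - 8·43 = 16 and qs = 5·43 - 186 = 29.
Surplus = qs - qd = 13.
Government expenditure = surplus × support price = 13 × 43 = 559.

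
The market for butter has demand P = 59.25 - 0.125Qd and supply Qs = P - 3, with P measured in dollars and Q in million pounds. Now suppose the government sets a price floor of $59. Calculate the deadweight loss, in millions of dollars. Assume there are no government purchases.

1296

Rearranging demand gives Qd = 474 - 8P. Equilibrium: 474 - 8P = P - 3, so 477 = 9P and P* = 53, Q* = 50.
Since 59 > 53, the floor is binding.
At P = 59: Qd = 474 - 8·59 = 2 and Qs = 59 - 3 = 56.
Quantity traded falls to 2. At Q = 2 the demand price is (474 - 2)/8 = 59 and the supply price is 3 + 2 = 5.
Deadweight loss = ½ · (59 - 5) · (50 - 2) = ½ · 54 · 48 = 1296.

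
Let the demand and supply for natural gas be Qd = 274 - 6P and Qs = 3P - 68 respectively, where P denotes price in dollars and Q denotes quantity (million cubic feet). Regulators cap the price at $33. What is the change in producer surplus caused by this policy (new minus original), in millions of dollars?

Setting quantity demanded equal to quantity supplied, 274 - 6P = 3P - 68, gives P* = 38 and Q* = 46.
The ceiling of 33 is below the equilibrium price 38, so it binds.
At P = 33: Qd = 274 - 6·33 = 76 and Qs = 3·33 - 68 = 31.
Producer surplus without the control is ½ · (38 - 68/3) · 46 = 1058/3.
With the ceiling, producers sell 31 units at 33, so PS = ½ · (33 - 68/3) · 31 = 961/6.
Change in producer surplus = 961/6 - 1058/3 = -192.5.

-192.5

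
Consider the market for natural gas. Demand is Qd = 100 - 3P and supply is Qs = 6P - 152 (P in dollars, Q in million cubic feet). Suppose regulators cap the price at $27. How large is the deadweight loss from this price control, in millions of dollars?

9

Setting quantity demanded equal to quantity supplied, 100 - 3P = 6P - 152, gives P* = 28 and Q* = 16.
Since 27 < 28, the ceiling is binding.
At P = 27: Qd = 100 - 3·27 = 19 and Qs = 6·27 - 152 = 10.
Quantity traded falls to 10. At Q = 10 the demand price is (100 - 10)/3 = 30 and the supply price is (152 + 10)/6 = 27.
Deadweight loss = ½ · (30 - 27) · (16 - 10) = ½ · 3 · 6 = 9.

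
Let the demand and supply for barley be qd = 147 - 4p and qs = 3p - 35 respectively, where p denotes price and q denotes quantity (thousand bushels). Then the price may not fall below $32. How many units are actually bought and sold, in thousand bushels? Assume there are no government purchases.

Without the control the market clears where 147 - 4p = 3p - 35, i.e. p* = 26 and q* = 43.
Because the floor (32) lies above the market-clearing price, it is binding.
At p = 32: qd = 147 - 4·32 = 19 and qs = 3·32 - 35 = 61.
The quantity actually transacted is the short side, demand: 19.

19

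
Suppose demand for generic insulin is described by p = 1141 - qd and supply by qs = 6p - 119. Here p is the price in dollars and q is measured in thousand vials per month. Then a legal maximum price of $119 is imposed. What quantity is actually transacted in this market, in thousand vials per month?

595

Rearranging demand gives qd = 1141 - p. Equilibrium: 1141 - p = 6p - 119, so 1260 = 7p and p* = 180, q* = 961.
Since 119 < 180, the ceiling is binding.
At p = 119: qd = 1141 - 119 = 1022 and qs = 6·119 - 119 = 595.
The quantity actually transacted is the short side, supply: 595.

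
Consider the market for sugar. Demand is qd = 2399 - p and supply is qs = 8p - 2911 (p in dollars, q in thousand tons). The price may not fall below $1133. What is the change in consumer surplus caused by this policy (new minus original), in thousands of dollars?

-834862.5

Setting quantity demanded equal to quantity supplied, 2399 - p = 8p - 2911, gives p* = 590 and q* = 1809.
Because the floor (1133) lies above the market-clearing price, it is binding.
At p = 1133: qd = 2399 - 1133 = 1266 and qs = 8·1133 - 2911 = 6153.
Consumer surplus without the control is ½ · (2399 - 590) · 1809 = 1636240.5.
With the floor, consumers buy 1266 units at 1133, so CS = ½ · (2399 - 1133) · 1266 = 801378.
Change in consumer surplus = 801378 - 1636240.5 = -834862.5.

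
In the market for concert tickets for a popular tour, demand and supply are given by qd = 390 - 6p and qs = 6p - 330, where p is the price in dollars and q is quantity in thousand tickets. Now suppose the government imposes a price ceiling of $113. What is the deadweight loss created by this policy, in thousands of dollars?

0

Equilibrium: 390 - 6p = 6p - 330, so 720 = 12p and p* = 60, q* = 30.
The ceiling of 113 is above the equilibrium price 60, so it is not binding; the market clears at p* = 60, q* = 30.
Since the control does not bind, no trades are prevented and deadweight loss is zero.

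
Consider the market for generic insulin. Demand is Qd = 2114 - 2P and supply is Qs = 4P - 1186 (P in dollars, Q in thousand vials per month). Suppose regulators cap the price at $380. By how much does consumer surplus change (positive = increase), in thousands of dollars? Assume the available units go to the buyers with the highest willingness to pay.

-58820

Without the control the market clears where 2114 - 2P = 4P - 1186, i.e. P* = 550 and Q* = 1014.
Since 380 < 550, the ceiling is binding.
At P = 380: Qd = 2114 - 2·380 = 1354 and Qs = 4·380 - 1186 = 334.
Consumer surplus without the control is ½ · (1057 - 550) · 1014 = 257049.
With the ceiling, 334 units are sold at 380 (assume they go to the highest-value buyers). The demand price at Q = 334 is 890, so CS = ½ · [(1057 - 380) + (890 - 380)] · 334 = 198229.
Change in consumer surplus = 198229 - 257049 = -58820.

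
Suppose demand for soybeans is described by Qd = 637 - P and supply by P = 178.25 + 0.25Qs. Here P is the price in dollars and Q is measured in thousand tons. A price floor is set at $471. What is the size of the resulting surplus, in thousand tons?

Rearranging supply gives Qs = 4P - 713. In a free market, 637 - P = 4P - 713 gives the equilibrium P* = 270, Q* = 367.
Since 471 > 270, the floor is binding.
At P = 471: Qd = 637 - 471 = 166 and Qs = 4·471 - 713 = 1171.
Surplus = Qs - Qd = 1171 - 166 = 1005.

1005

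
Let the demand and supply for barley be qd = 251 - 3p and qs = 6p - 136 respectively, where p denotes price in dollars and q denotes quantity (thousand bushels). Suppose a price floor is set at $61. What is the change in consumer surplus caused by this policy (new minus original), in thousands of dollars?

Setting quantity demanded equal to quantity supplied, 251 - 3p = 6p - 136, gives p* = 43 and q* = 122.
Since 61 > 43, the floor is binding.
At p = 61: qd = 251 - 3·61 = 68 and qs = 6·61 - 136 = 230.
Consumer surplus without the control is ½ · (251/3 - 43) · 122 = 7442/3.
With the floor, consumers buy 68 units at 61, so CS = ½ · (251/3 - 61) · 68 = 2312/3.
Change in consumer surplus = 2312/3 - 7442/3 = -1710.

-1710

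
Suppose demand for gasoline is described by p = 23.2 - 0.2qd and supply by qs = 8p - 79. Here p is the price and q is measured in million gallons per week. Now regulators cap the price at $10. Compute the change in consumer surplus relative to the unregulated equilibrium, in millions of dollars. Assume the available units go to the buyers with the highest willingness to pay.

-155

Rearranging demand gives qd = 116 - 5p. Equilibrium: 116 - 5p = 8p - 79, so 195 = 13p and p* = 15, q* = 41.
Because the ceiling (10) lies below the market-clearing price, it is binding.
At p = 10: qd = 116 - 5·10 = 66 and qs = 8·10 - 79 = 1.
Consumer surplus without the control is ½ · (23.2 - 15) · 41 = 168.1.
With the ceiling, 1 units are sold at 10 (assume they go to the highest-value buyers). The demand price at q = 1 is 23, so CS = ½ · [(23.2 - 10) + (23 - 10)] · 1 = 13.1.
Change in consumer surplus = 13.1 - 168.1 = -155.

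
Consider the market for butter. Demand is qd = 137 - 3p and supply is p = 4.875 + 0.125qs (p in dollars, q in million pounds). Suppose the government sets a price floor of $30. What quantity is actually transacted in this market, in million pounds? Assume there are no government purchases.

Rearranging supply gives qs = 8p - 39. Setting quantity demanded equal to quantity supplied, 137 - 3p = 8p - 39, gives p* = 16 and q* = 89.
Because the floor (30) lies above the market-clearing price, it is binding.
At p = 30: qd = 137 - 3·30 = 47 and qs = 8·30 - 39 = 201.
The quantity actually transacted is the short side, demand: 47.

47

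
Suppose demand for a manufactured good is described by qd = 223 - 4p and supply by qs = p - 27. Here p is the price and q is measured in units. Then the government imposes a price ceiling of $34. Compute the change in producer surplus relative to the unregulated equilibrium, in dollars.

In a free market, 223 - 4p = p - 27 gives the equilibrium p* = 50, q* = 23.
Because the ceiling (34) lies below the market-clearing price, it is binding.
At p = 34: qd = 223 - 4·34 = 87 and qs = 34 - 27 = 7.
Producer surplus without the control is ½ · (50 - 27) · 23 = 264.5.
With the ceiling, producers sell 7 units at 34, so PS = ½ · (34 - 27) · 7 = 24.5.
Change in producer surplus = 24.5 - 264.5 = -240.

-240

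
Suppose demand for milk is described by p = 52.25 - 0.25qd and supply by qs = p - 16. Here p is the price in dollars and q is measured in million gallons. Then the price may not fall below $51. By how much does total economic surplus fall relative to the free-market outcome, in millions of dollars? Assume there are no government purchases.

360

Rearranging demand gives qd = 209 - 4p. Equilibrium: 209 - 4p = p - 16, so 225 = 5p and p* = 45, q* = 29.
The floor of 51 is above the equilibrium price 45, so it binds.
At p = 51: qd = 209 - 4·51 = 5 and qs = 51 - 16 = 35.
Quantity traded falls to 5. At q = 5 the demand price is (209 - 5)/4 = 51 and the supply price is 16 + 5 = 21.
Deadweight loss = ½ · (51 - 21) · (29 - 5) = ½ · 30 · 24 = 360.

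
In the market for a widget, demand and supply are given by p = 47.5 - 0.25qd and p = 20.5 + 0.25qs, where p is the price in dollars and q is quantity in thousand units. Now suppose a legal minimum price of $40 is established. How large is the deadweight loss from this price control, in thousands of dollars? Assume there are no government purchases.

Rearranging demand gives qd = 190 - 4p; rearranging supply gives qs = 4p - 82. In a free market, 190 - 4p = 4p - 82 gives the equilibrium p* = 34, q* = 54.
Because the floor (40) lies above the market-clearing price, it is binding.
At p = 40: qd = 190 - 4·40 = 30 and qs = 4·40 - 82 = 78.
Quantity traded falls to 30. At q = 30 the demand price is (190 - 30)/4 = 40 and the supply price is (82 + 30)/4 = 28.
Deadweight loss = ½ · (40 - 28) · (54 - 30) = ½ · 12 · 24 = 144.

144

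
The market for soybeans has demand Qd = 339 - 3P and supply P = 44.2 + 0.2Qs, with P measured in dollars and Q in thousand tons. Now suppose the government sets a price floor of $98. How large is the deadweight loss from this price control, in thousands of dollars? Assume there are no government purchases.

1881.6

Rearranging supply gives Qs = 5P - 221. In a free market, 339 - 3P = 5P - 221 gives the equilibrium P* = 70, Q* = 129.
The floor of 98 is above the equilibrium price 70, so it binds.
At P = 98: Qd = 339 - 3·98 = 45 and Qs = 5·98 - 221 = 269.
Quantity traded falls to 45. At Q = 45 the demand price is (339 - 45)/3 = 98 and the supply price is (221 + 45)/5 = 53.2.
Deadweight loss = ½ · (98 - 53.2) · (129 - 45) = ½ · 44.8 · 84 = 1881.6.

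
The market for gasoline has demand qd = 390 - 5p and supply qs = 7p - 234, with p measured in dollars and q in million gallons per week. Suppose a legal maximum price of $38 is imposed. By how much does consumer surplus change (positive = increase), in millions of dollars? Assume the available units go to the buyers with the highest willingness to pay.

-512.4

Setting quantity demanded equal to quantity supplied, 390 - 5p = 7p - 234, gives p* = 52 and q* = 130.
Because the ceiling (38) lies below the market-clearing price, it is binding.
At p = 38: qd = 390 - 5·38 = 200 and qs = 7·38 - 234 = 32.
Consumer surplus without the control is ½ · (78 - 52) · 130 = 1690.
With the ceiling, 32 units are sold at 38 (assume they go to the highest-value buyers). The demand price at q = 32 is 71.6, so CS = ½ · [(78 - 38) + (71.6 - 38)] · 32 = 1177.6.
Change in consumer surplus = 1177.6 - 1690 = -512.4.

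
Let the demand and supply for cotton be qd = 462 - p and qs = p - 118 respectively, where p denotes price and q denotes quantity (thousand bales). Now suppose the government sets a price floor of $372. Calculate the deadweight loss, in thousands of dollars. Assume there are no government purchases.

6724

Without the control the market clears where 462 - p = p - 118, i.e. p* = 290 and q* = 172.
Since 372 > 290, the floor is binding.
At p = 372: qd = 462 - 372 = 90 and qs = 372 - 118 = 254.
Quantity traded falls to 90. At q = 90 the demand price is 462 - 90 = 372 and the supply price is 118 + 90 = 208.
Deadweight loss = ½ · (372 - 208) · (172 - 90) = ½ · 164 · 82 = 6724.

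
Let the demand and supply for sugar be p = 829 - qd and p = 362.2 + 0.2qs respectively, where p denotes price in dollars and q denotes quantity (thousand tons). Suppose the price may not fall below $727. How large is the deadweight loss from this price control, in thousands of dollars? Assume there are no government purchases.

49421.4

Rearranging demand gives qd = 829 - p; rearranging supply gives qs = 5p - 1811. In a free market, 829 - p = 5p - 1811 gives the equilibrium p* = 440, q* = 389.
The floor of 727 is above the equilibrium price 440, so it binds.
At p = 727: qd = 829 - 727 = 102 and qs = 5·727 - 1811 = 1824.
Quantity traded falls to 102. At q = 102 the demand price is 829 - 102 = 727 and the supply price is (1811 + 102)/5 = 382.6.
Deadweight loss = ½ · (727 - 382.6) · (389 - 102) = ½ · 344.4 · 287 = 49421.4.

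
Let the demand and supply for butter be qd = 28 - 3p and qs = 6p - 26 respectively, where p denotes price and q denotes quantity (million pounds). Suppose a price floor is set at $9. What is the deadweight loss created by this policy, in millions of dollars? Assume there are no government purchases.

Equilibrium: 28 - 3p = 6p - 26, so 54 = 9p and p* = 6, q* = 10.
Because the floor (9) lies above the market-clearing price, it is binding.
At p = 9: qd = 28 - 3·9 = 1 and qs = 6·9 - 26 = 28.
Quantity traded falls to 1. At q = 1 the demand price is (28 - 1)/3 = 9 and the supply price is (26 + 1)/6 = 4.5.
Deadweight loss = ½ · (9 - 4.5) · (10 - 1) = ½ · 4.5 · 9 = 20.25.

20.25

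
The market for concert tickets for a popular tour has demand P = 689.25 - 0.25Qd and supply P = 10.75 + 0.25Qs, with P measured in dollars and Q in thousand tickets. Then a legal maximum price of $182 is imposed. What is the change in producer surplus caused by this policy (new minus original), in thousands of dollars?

Rearranging demand gives Qd = 2757 - 4P; rearranging supply gives Qs = 4P - 43. Without the control the market clears where 2757 - 4P = 4P - 43, i.e. P* = 350 and Q* = 1357.
Since 182 < 350, the ceiling is binding.
At P = 182: Qd = 2757 - 4·182 = 2029 and Qs = 4·182 - 43 = 685.
Producer surplus without the control is ½ · (350 - 10.75) · 1357 = 230181.125.
With the ceiling, producers sell 685 units at 182, so PS = ½ · (182 - 10.75) · 685 = 58653.125.
Change in producer surplus = 58653.125 - 230181.125 = -171528.

-171528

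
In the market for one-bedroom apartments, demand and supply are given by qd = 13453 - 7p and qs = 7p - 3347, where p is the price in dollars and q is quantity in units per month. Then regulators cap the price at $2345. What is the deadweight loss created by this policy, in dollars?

Equilibrium: 13453 - 7p = 7p - 3347, so 16800 = 14p and p* = 1200, q* = 5053.
The ceiling of 2345 is above the equilibrium price 1200, so it is not binding; the market clears at p* = 1200, q* = 5053.
Since the control does not bind, no trades are prevented and deadweight loss is zero.

0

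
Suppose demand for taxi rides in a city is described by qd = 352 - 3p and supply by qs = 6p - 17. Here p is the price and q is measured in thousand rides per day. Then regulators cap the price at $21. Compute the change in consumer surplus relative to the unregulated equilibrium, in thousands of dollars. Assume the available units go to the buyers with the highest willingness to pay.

-220

Setting quantity demanded equal to quantity supplied, 352 - 3p = 6p - 17, gives p* = 41 and q* = 229.
The ceiling of 21 is below the equilibrium price 41, so it binds.
At p = 21: qd = 352 - 3·21 = 289 and qs = 6·21 - 17 = 109.
Consumer surplus without the control is ½ · (352/3 - 41) · 229 = 52441/6.
With the ceiling, 109 units are sold at 21 (assume they go to the highest-value buyers). The demand price at q = 109 is 81, so CS = ½ · [(352/3 - 21) + (81 - 21)] · 109 = 51121/6.
Change in consumer surplus = 51121/6 - 52441/6 = -220.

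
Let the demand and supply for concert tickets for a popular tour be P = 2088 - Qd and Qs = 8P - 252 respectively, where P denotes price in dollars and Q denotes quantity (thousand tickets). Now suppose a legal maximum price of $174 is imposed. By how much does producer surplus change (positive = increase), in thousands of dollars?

-127624

Rearranging demand gives Qd = 2088 - P. Equilibrium: 2088 - P = 8P - 252, so 2340 = 9P and P* = 260, Q* = 1828.
The ceiling of 174 is below the equilibrium price 260, so it binds.
At P = 174: Qd = 2088 - 174 = 1914 and Qs = 8·174 - 252 = 1140.
Producer surplus without the control is ½ · (260 - 31.5) · 1828 = 208849.
With the ceiling, producers sell 1140 units at 174, so PS = ½ · (174 - 31.5) · 1140 = 81225.
Change in producer surplus = 81225 - 208849 = -127624.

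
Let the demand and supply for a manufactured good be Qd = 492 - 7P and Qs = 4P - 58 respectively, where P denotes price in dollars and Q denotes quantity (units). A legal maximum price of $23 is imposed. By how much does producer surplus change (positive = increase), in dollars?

Equilibrium: 492 - 7P = 4P - 58, so 550 = 11P and P* = 50, Q* = 142.
Because the ceiling (23) lies below the market-clearing price, it is binding.
At P = 23: Qd = 492 - 7·23 = 331 and Qs = 4·23 - 58 = 34.
Producer surplus without the control is ½ · (50 - 14.5) · 142 = 2520.5.
With the ceiling, producers sell 34 units at 23, so PS = ½ · (23 - 14.5) · 34 = 144.5.
Change in producer surplus = 144.5 - 2520.5 = -2376.

-2376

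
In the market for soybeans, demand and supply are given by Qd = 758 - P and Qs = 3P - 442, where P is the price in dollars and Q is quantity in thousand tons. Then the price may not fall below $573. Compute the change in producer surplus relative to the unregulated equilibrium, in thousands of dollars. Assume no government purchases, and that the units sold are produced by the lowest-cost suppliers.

In a free market, 758 - P = 3P - 442 gives the equilibrium P* = 300, Q* = 458.
The floor of 573 is above the equilibrium price 300, so it binds.
At P = 573: Qd = 758 - 573 = 185 and Qs = 3·573 - 442 = 1277.
Producer surplus without the control is ½ · (300 - 442/3) · 458 = 104882/3.
With the floor, 185 units are sold at 573. The supply price at Q = 185 is 209, so PS = ½ · [(573 - 442/3) + (573 - 209)] · 185 = 438265/6.
Change in producer surplus = 438265/6 - 104882/3 = 38083.5.

38083.5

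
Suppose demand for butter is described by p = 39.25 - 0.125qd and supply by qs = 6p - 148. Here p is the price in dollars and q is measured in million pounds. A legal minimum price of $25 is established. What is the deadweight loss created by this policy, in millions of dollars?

0

Rearranging demand gives qd = 314 - 8p. In a free market, 314 - 8p = 6p - 148 gives the equilibrium p* = 33, q* = 50.
The floor of 25 is below the equilibrium price 33, so it is not binding; the market clears at p* = 33, q* = 50.
Since the control does not bind, no trades are prevented and deadweight loss is zero.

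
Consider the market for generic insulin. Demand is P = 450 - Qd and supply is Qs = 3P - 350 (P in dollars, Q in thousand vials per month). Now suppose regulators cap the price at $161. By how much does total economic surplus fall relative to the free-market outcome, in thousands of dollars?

9126

Rearranging demand gives Qd = 450 - P. Equilibrium: 450 - P = 3P - 350, so 800 = 4P and P* = 200, Q* = 250.
The ceiling of 161 is below the equilibrium price 200, so it binds.
At P = 161: Qd = 450 - 161 = 289 and Qs = 3·161 - 350 = 133.
Quantity traded falls to 133. At Q = 133 the demand price is 450 - 133 = 317 and the supply price is (350 + 133)/3 = 161.
Deadweight loss = ½ · (317 - 161) · (250 - 133) = ½ · 156 · 117 = 9126.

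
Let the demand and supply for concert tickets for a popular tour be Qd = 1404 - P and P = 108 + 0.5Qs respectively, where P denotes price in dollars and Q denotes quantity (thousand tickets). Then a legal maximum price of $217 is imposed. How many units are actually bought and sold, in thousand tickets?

Rearranging supply gives Qs = 2P - 216. Setting quantity demanded equal to quantity supplied, 1404 - P = 2P - 216, gives P* = 540 and Q* = 864.
The ceiling of 217 is below the equilibrium price 540, so it binds.
At P = 217: Qd = 1404 - 217 = 1187 and Qs = 2·217 - 216 = 218.
The quantity actually transacted is the short side, supply: 218.

218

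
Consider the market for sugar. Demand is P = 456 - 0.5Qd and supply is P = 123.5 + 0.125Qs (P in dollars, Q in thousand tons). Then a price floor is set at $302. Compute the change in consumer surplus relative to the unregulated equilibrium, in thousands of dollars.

Rearranging demand gives Qd = 912 - 2P; rearranging supply gives Qs = 8P - 988. Without the control the market clears where 912 - 2P = 8P - 988, i.e. P* = 190 and Q* = 532.
The floor of 302 is above the equilibrium price 190, so it binds.
At P = 302: Qd = 912 - 2·302 = 308 and Qs = 8·302 - 988 = 1428.
Consumer surplus without the control is ½ · (456 - 190) · 532 = 70756.
With the floor, consumers buy 308 units at 302, so CS = ½ · (456 - 302) · 308 = 23716.
Change in consumer surplus = 23716 - 70756 = -47040.

-47040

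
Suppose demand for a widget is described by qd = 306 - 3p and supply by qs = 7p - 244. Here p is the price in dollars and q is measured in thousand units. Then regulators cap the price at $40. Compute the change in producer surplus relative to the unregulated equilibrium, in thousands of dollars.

-1327.5

In a free market, 306 - 3p = 7p - 244 gives the equilibrium p* = 55, q* = 141.
The ceiling of 40 is below the equilibrium price 55, so it binds.
At p = 40: qd = 306 - 3·40 = 186 and qs = 7·40 - 244 = 36.
Producer surplus without the control is ½ · (55 - 244/7) · 141 = 19881/14.
With the ceiling, producers sell 36 units at 40, so PS = ½ · (40 - 244/7) · 36 = 648/7.
Change in producer surplus = 648/7 - 19881/14 = -1327.5.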